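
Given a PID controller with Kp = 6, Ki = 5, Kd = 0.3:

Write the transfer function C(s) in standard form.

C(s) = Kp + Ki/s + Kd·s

Substituting values: C(s) = 6 + 5/s + 0.3s = (0.3s² + 6s + 5)/s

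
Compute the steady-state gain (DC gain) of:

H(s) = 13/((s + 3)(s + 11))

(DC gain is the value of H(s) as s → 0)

DC gain = H(0) = 13/(3 × 11) = 13/33 = 0.3939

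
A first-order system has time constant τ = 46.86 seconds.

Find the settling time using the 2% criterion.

For first-order system, 2% settling time ≈ 4τ = 4 × 46.86 = 187.44 s.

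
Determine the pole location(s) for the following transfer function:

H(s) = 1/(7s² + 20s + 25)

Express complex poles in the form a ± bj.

Discriminant = 20² - 4×7×25 = 400 - 700 = -300 < 0, so the poles are a complex conjugate pair s = (-20 ± j√300)/(2×7). Real part = -20/(2×7) = -20/14 ≈ -1.4286; imaginary part = ±√300/(2×7) ≈ 1.2372. Poles: s = -1.4286 ± 1.2372j.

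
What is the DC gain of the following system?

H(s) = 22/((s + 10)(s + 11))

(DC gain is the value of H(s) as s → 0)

DC gain = H(0) = 22/(10 × 11) = 22/110 = 0.2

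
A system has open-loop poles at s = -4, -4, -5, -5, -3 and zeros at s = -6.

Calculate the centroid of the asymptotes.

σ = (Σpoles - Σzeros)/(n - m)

σ = (Σpoles - Σzeros)/(n - m) = (-21 - (-6))/(5 - 1) = -15/4 = -3.75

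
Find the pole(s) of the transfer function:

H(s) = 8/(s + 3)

Pole is where denominator = 0: s + 3 = 0, so s = -3.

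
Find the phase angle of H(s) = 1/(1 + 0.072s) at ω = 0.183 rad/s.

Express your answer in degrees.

Phase = -arctan(ωτ) = -arctan(0.183 × 0.072) = -0.8°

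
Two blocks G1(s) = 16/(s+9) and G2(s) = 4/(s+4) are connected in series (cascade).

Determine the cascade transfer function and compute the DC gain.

Series: multiply transfer functions. G_eq = 16/(s+9) × 4/(s+4) = 64/((s+9)(s+4)). DC gain = 64/(9×4) = 1.7778.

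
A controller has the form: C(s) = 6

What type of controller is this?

This is a Proportional (P) controller.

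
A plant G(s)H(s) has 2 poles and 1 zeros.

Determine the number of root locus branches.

Root locus has n branches where n = number of poles = 2.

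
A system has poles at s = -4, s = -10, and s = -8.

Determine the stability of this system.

All poles are in the left half-plane. System is stable.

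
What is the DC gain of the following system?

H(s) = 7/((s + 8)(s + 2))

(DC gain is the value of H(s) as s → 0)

DC gain = H(0) = 7/(8 × 2) = 7/16 = 0.4375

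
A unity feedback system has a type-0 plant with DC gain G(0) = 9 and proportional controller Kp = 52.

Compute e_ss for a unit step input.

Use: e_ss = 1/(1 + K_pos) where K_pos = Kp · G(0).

K_pos = Kp · G(0) = 52 × 9 = 468. e_ss = 1/(1 + 468) = 0.0021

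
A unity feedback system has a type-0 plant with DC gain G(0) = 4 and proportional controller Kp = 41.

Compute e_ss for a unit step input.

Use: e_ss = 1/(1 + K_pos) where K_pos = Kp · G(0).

K_pos = Kp · G(0) = 41 × 4 = 164. e_ss = 1/(1 + 164) = 0.0061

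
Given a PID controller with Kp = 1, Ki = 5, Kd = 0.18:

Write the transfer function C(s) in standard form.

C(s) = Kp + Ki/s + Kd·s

Substituting values: C(s) = 1 + 5/s + 0.18s = (0.18s² + s + 5)/s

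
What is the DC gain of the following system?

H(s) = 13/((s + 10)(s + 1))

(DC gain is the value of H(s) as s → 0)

DC gain = H(0) = 13/(10 × 1) = 13/10 = 1.3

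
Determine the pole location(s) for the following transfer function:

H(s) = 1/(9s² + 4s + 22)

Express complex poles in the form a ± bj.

Discriminant = 4² - 4×9×22 = 16 - 792 = -776 < 0, so the poles are a complex conjugate pair s = (-4 ± j√776)/(2×9). Real part = -4/(2×9) = -4/18 ≈ -0.2222; imaginary part = ±√776/(2×9) ≈ 1.5476. Poles: s = -0.2222 ± 1.5476j.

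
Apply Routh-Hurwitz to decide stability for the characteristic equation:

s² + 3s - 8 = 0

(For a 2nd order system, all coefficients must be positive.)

Coefficients: 1, 3, -8. c=-8 not positive, so system is unstable.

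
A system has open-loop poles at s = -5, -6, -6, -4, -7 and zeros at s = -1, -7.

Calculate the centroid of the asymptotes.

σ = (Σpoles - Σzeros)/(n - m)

σ = (Σpoles - Σzeros)/(n - m) = (-28 - (-8))/(5 - 2) = -20/3 = -6.67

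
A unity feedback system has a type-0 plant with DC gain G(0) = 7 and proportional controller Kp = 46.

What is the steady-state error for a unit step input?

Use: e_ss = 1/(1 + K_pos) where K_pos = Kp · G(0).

K_pos = Kp · G(0) = 46 × 7 = 322. e_ss = 1/(1 + 322) = 0.0031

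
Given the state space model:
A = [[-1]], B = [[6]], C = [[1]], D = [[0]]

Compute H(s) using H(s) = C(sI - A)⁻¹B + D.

(sI - A)⁻¹ = 1/(s + 1). H(s) = 1 × 6/(s + 1) + 0 = 6/(s + 1).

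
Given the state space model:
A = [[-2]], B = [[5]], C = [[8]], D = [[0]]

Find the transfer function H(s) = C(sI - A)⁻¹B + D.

(sI - A)⁻¹ = 1/(s + 2). H(s) = 8 × 5/(s + 2) + 0 = 40/(s + 2).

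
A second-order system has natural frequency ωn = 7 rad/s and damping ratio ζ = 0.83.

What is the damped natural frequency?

ωd = ωn√(1 - ζ²) = 7√(1 - 0.83²) = 3.9 rad/s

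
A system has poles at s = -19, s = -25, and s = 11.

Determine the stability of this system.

Pole(s) at s = 11 are not in the left half-plane. System is unstable.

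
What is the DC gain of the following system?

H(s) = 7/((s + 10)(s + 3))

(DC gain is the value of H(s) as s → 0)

DC gain = H(0) = 7/(10 × 3) = 7/30 = 0.2333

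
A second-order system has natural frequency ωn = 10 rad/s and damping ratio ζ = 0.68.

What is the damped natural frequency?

ωd = ωn√(1 - ζ²) = 10√(1 - 0.68²) = 7.33 rad/s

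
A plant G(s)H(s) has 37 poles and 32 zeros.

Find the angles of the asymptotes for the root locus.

n - m = 37 - 32 = 5. Angles: θk = (2k + 1)·180°/5 = 36°, 108°, 180°, 252°, 324°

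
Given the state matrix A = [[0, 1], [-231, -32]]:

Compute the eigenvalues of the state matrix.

det(A - λI) = λ² - (-32)λ + 231 = (λ - (-11))(λ - (-21)). Eigenvalues: -11, -21.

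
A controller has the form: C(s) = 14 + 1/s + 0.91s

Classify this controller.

This is a Proportional-Integral-Derivative (PID) controller.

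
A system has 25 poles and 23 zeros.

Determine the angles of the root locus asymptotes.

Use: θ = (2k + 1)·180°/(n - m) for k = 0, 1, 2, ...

n - m = 25 - 23 = 2. Angles: θk = (2k + 1)·180°/2 = 90°, 270°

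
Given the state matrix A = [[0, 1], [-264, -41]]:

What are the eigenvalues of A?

det(A - λI) = λ² - (-41)λ + 264 = (λ - (-33))(λ - (-8)). Eigenvalues: -33, -8.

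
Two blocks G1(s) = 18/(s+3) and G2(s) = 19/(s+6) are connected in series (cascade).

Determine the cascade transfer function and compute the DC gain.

Series: multiply transfer functions. G_eq = 18/(s+3) × 19/(s+6) = 342/((s+3)(s+6)). DC gain = 342/(3×6) = 19.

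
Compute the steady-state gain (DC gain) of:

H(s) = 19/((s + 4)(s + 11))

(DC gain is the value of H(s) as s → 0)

DC gain = H(0) = 19/(4 × 11) = 19/44 = 0.4318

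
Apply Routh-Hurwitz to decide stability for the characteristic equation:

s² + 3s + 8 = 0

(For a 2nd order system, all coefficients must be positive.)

Coefficients: 1, 3, 8. All positive, so system is stable.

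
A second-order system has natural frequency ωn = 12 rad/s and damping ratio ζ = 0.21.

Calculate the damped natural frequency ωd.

ωd = ωn√(1 - ζ²) = 12√(1 - 0.21²) = 11.73 rad/s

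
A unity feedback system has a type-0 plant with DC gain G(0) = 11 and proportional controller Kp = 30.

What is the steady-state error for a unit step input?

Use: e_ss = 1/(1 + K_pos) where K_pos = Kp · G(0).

K_pos = Kp · G(0) = 30 × 11 = 330. e_ss = 1/(1 + 330) = 0.0030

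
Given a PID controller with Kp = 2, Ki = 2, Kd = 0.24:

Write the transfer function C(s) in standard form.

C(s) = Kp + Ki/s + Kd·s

Substituting values: C(s) = 2 + 2/s + 0.24s = (0.24s² + 2s + 2)/s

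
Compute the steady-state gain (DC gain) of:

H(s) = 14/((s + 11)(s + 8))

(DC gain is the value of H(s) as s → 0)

DC gain = H(0) = 14/(11 × 8) = 14/88 = 0.1591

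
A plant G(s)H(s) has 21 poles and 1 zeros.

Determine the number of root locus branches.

Root locus has n branches where n = number of poles = 21.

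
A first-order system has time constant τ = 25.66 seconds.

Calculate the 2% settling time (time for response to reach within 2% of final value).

For first-order system, 2% settling time ≈ 4τ = 4 × 25.66 = 102.64 s.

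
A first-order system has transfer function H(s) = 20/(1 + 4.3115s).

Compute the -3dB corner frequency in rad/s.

Corner frequency = 1/τ = 1/4.3115 = 0.232 rad/s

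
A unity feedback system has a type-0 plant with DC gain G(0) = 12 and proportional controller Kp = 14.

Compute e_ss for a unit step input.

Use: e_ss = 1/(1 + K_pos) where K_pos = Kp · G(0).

K_pos = Kp · G(0) = 14 × 12 = 168. e_ss = 1/(1 + 168) = 0.0059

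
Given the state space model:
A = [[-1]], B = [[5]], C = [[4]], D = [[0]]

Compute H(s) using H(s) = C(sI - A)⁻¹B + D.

(sI - A)⁻¹ = 1/(s + 1). H(s) = 4 × 5/(s + 1) + 0 = 20/(s + 1).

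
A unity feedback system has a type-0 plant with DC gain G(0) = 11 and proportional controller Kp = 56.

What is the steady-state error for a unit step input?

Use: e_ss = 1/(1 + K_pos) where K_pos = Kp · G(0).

K_pos = Kp · G(0) = 56 × 11 = 616. e_ss = 1/(1 + 616) = 0.0016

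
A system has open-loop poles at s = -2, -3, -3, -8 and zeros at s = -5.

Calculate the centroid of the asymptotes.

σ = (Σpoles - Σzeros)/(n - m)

σ = (Σpoles - Σzeros)/(n - m) = (-16 - (-5))/(4 - 1) = -11/3 = -3.67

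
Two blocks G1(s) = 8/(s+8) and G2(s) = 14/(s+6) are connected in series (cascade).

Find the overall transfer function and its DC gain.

Series: multiply transfer functions. G_eq = 8/(s+8) × 14/(s+6) = 112/((s+8)(s+6)). DC gain = 112/(8×6) = 2.3333.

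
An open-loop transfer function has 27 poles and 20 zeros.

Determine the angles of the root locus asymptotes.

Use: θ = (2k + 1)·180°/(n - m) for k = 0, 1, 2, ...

n - m = 27 - 20 = 7. Angles: θk = (2k + 1)·180°/7 = 25.71°, 77.14°, 128.57°, 180°, 231.43°, 282.86°, 334.29°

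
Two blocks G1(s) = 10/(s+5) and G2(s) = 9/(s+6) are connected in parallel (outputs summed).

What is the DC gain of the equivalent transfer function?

Parallel: G_eq = G1 + G2. DC gain = G1(0) + G2(0) = 10/5 + 9/6 = 2 + 1.5 = 3.5.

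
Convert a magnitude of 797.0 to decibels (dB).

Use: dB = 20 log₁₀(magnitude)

dB = 20 log₁₀(797.0) = 58.0 dB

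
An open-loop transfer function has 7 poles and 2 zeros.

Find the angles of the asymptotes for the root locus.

n - m = 7 - 2 = 5. Angles: θk = (2k + 1)·180°/5 = 36°, 108°, 180°, 252°, 324°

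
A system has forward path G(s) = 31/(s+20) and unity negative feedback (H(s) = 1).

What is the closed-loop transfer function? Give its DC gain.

T(s) = G/(1+GH) = [31/(s+20)] / [1 + 31/(s+20)] = 31/(s+20+31) = 31/(s+51). DC gain = 31/51 = 0.6078.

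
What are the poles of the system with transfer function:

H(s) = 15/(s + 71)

Pole is where denominator = 0: s + 71 = 0, so s = -71.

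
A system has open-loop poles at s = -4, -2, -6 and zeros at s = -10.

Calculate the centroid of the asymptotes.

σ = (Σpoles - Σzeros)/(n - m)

σ = (Σpoles - Σzeros)/(n - m) = (-12 - (-10))/(3 - 1) = -2/2 = -1.0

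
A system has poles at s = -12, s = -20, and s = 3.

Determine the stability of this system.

Pole(s) at s = 3 are not in the left half-plane. System is unstable.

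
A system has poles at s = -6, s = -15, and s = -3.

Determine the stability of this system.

All poles are in the left half-plane. System is stable.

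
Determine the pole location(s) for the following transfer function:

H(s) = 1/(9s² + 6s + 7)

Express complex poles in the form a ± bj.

Discriminant = 6² - 4×9×7 = 36 - 252 = -216 < 0, so the poles are a complex conjugate pair s = (-6 ± j√216)/(2×9). Real part = -6/(2×9) = -6/18 ≈ -0.3333; imaginary part = ±√216/(2×9) ≈ 0.8165. Poles: s = -0.3333 ± 0.8165j.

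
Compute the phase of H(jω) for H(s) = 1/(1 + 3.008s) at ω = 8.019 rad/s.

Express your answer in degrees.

Phase = -arctan(ωτ) = -arctan(8.019 × 3.008) = -87.6°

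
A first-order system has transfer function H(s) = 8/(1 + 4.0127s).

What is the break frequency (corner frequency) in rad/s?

Corner frequency = 1/τ = 1/4.0127 = 0.249 rad/s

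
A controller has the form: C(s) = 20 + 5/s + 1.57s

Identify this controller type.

This is a Proportional-Integral-Derivative (PID) controller.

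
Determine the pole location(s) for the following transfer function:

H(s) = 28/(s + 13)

Pole is where denominator = 0: s + 13 = 0, so s = -13.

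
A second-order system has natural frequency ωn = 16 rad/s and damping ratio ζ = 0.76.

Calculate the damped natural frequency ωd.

ωd = ωn√(1 - ζ²) = 16√(1 - 0.76²) = 10.4 rad/s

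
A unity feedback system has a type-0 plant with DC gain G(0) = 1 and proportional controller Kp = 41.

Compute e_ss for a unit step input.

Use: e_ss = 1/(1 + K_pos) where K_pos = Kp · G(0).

K_pos = Kp · G(0) = 41 × 1 = 41. e_ss = 1/(1 + 41) = 0.0238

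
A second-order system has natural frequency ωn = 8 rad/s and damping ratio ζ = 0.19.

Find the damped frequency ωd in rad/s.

ωd = ωn√(1 - ζ²) = 8√(1 - 0.19²) = 7.85 rad/s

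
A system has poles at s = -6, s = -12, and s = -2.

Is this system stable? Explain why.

All poles are in the left half-plane. System is stable.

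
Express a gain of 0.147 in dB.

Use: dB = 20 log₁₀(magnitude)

dB = 20 log₁₀(0.147) = -16.7 dB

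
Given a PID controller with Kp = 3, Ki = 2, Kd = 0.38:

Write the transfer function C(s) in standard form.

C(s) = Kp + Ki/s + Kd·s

Substituting values: C(s) = 3 + 2/s + 0.38s = (0.38s² + 3s + 2)/s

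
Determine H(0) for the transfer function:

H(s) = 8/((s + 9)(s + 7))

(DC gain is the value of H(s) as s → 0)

DC gain = H(0) = 8/(9 × 7) = 8/63 = 0.1270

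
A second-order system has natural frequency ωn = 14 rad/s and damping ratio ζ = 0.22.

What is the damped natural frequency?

ωd = ωn√(1 - ζ²) = 14√(1 - 0.22²) = 13.66 rad/s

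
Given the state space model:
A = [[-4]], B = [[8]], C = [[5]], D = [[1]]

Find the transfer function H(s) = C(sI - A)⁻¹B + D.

(sI - A)⁻¹ = 1/(s + 4). H(s) = 5×8/(s + 4) + 1 = (s + 44)/(s + 4).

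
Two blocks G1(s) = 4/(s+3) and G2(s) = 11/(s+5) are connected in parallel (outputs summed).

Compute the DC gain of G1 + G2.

Parallel: G_eq = G1 + G2. DC gain = G1(0) + G2(0) = 4/3 + 11/5 = 1.3333 + 2.2 = 3.5333.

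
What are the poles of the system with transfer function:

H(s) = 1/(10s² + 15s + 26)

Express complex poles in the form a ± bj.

Discriminant = 15² - 4×10×26 = 225 - 1040 = -815 < 0, so the poles are a complex conjugate pair s = (-15 ± j√815)/(2×10). Real part = -15/(2×10) = -15/20 = -0.75; imaginary part = ±√815/(2×10) ≈ 1.4274. Poles: s = -0.75 ± 1.4274j.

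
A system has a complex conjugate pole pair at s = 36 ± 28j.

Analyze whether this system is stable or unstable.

Real part of poles is 36 (> 0, right half-plane). Unstable.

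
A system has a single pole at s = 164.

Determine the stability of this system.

Pole at s = 164 is in the right half-plane. Unstable.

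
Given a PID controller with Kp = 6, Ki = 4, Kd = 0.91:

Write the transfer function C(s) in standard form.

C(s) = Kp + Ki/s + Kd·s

Substituting values: C(s) = 6 + 4/s + 0.91s = (0.91s² + 6s + 4)/s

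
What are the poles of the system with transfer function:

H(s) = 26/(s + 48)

Pole is where denominator = 0: s + 48 = 0, so s = -48.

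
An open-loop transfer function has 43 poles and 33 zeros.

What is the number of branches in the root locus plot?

Root locus has n branches where n = number of poles = 43.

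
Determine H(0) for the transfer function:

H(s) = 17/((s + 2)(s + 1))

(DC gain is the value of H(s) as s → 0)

DC gain = H(0) = 17/(2 × 1) = 17/2 = 8.5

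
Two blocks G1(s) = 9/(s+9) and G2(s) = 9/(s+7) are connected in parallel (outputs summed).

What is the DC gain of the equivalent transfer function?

Parallel: G_eq = G1 + G2. DC gain = G1(0) + G2(0) = 9/9 + 9/7 = 1 + 1.2857 = 2.2857.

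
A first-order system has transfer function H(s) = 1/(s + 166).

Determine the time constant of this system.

For H(s) = 1/(s + 1/τ), the pole is at -1/τ = -166, so τ = 1/166 = 0.0060 s.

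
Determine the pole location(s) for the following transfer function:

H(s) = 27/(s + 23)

Pole is where denominator = 0: s + 23 = 0, so s = -23.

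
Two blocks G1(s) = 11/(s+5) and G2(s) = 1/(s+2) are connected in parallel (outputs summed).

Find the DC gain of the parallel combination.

Parallel: G_eq = G1 + G2. DC gain = G1(0) + G2(0) = 11/5 + 1/2 = 2.2 + 0.5 = 2.7.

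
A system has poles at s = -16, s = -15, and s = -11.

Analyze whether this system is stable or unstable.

All poles are in the left half-plane. System is stable.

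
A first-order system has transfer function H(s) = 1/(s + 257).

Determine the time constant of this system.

For H(s) = 1/(s + 1/τ), the pole is at -1/τ = -257, so τ = 1/257 = 0.0039 s.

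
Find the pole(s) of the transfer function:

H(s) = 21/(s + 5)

Pole is where denominator = 0: s + 5 = 0, so s = -5.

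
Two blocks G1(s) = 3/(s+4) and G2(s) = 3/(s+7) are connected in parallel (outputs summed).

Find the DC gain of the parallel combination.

Parallel: G_eq = G1 + G2. DC gain = G1(0) + G2(0) = 3/4 + 3/7 = 0.75 + 0.4286 = 1.1786.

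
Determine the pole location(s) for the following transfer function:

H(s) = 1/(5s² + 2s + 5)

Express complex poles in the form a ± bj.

Discriminant = 2² - 4×5×5 = 4 - 100 = -96 < 0, so the poles are a complex conjugate pair s = (-2 ± j√96)/(2×5). Real part = -2/(2×5) = -2/10 = -0.2; imaginary part = ±√96/(2×5) ≈ 0.9798. Poles: s = -0.2 ± 0.9798j.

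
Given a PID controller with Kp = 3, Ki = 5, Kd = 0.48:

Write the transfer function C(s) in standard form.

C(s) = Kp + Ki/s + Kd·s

Substituting values: C(s) = 3 + 5/s + 0.48s = (0.48s² + 3s + 5)/s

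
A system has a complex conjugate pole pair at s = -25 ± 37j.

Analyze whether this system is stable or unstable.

Real part of poles is -25 (< 0, left half-plane). Stable.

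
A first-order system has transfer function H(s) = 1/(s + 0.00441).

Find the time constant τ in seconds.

For H(s) = 1/(s + 1/τ), the pole is at -1/τ = -0.00441, so τ = 1/0.00441 = 226.8 s.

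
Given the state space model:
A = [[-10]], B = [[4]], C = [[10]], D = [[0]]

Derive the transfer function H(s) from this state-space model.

(sI - A)⁻¹ = 1/(s + 10). H(s) = 10 × 4/(s + 10) + 0 = 40/(s + 10).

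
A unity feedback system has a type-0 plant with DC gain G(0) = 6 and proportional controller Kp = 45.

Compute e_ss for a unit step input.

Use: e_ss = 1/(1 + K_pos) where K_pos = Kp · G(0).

K_pos = Kp · G(0) = 45 × 6 = 270. e_ss = 1/(1 + 270) = 0.0037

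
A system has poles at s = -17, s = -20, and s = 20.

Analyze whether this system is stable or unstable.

Pole(s) at s = 20 are not in the left half-plane. System is unstable.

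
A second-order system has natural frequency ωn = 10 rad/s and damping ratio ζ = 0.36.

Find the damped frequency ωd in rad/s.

ωd = ωn√(1 - ζ²) = 10√(1 - 0.36²) = 9.33 rad/s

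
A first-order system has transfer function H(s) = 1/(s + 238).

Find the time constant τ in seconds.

For H(s) = 1/(s + 1/τ), the pole is at -1/τ = -238, so τ = 1/238 = 0.0042 s.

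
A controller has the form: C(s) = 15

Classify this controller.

This is a Proportional (P) controller.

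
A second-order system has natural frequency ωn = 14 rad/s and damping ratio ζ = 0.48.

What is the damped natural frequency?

ωd = ωn√(1 - ζ²) = 14√(1 - 0.48²) = 12.28 rad/s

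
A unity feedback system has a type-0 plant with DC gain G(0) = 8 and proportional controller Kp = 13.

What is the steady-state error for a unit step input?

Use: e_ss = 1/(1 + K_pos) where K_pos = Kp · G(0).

K_pos = Kp · G(0) = 13 × 8 = 104. e_ss = 1/(1 + 104) = 0.0095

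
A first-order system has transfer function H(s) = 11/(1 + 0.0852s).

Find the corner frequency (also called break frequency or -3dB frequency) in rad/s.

Corner frequency = 1/τ = 1/0.0852 = 11.737 rad/s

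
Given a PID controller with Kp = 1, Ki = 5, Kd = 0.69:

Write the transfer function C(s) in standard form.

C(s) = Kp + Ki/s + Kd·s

Substituting values: C(s) = 1 + 5/s + 0.69s = (0.69s² + s + 5)/s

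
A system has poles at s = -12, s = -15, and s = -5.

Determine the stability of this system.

All poles are in the left half-plane. System is stable.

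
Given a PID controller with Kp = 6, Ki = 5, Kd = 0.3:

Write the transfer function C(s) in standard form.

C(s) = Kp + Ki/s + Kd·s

Substituting values: C(s) = 6 + 5/s + 0.3s = (0.3s² + 6s + 5)/s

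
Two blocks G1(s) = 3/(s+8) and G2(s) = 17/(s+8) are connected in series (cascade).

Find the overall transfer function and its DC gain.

Series: multiply transfer functions. G_eq = 3/(s+8) × 17/(s+8) = 51/((s+8)(s+8)). DC gain = 51/(8×8) = 0.796875.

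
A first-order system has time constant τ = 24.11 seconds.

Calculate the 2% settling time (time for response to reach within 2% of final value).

For first-order system, 2% settling time ≈ 4τ = 4 × 24.11 = 96.44 s.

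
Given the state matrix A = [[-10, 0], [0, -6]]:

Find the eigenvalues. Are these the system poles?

For diagonal matrix, eigenvalues are diagonal entries: λ₁ = -10, λ₂ = -6. Eigenvalues of A = system poles.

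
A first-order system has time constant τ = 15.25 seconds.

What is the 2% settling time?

For first-order system, 2% settling time ≈ 4τ = 4 × 15.25 = 61.0 s.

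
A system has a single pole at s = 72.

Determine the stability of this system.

Pole at s = 72 is in the right half-plane. Unstable.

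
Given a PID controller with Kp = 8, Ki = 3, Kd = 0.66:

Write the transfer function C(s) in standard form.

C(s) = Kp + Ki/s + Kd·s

Substituting values: C(s) = 8 + 3/s + 0.66s = (0.66s² + 8s + 3)/s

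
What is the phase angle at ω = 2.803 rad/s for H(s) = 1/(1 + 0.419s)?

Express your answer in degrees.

Phase = -arctan(ωτ) = -arctan(2.803 × 0.419) = -49.6°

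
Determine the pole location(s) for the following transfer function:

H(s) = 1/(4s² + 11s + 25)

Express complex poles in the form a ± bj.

Discriminant = 11² - 4×4×25 = 121 - 400 = -279 < 0, so the poles are a complex conjugate pair s = (-11 ± j√279)/(2×4). Real part = -11/(2×4) = -11/8 = -1.375; imaginary part = ±√279/(2×4) ≈ 2.0879. Poles: s = -1.375 ± 2.0879j.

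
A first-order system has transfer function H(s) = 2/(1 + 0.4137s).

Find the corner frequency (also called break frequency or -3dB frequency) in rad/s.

Corner frequency = 1/τ = 1/0.4137 = 2.417 rad/s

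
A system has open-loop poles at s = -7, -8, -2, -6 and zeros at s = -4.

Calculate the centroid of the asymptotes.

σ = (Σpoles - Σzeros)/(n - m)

σ = (Σpoles - Σzeros)/(n - m) = (-23 - (-4))/(4 - 1) = -19/3 = -6.33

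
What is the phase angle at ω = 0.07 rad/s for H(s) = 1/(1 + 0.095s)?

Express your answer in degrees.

Phase = -arctan(ωτ) = -arctan(0.07 × 0.095) = -0.4°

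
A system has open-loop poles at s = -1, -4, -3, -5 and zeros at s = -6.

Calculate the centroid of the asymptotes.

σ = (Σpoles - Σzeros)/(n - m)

σ = (Σpoles - Σzeros)/(n - m) = (-13 - (-6))/(4 - 1) = -7/3 = -2.33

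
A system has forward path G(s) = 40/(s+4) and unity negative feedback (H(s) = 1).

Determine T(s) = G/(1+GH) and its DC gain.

T(s) = G/(1+GH) = [40/(s+4)] / [1 + 40/(s+4)] = 40/(s+4+40) = 40/(s+44). DC gain = 40/44 = 0.9091.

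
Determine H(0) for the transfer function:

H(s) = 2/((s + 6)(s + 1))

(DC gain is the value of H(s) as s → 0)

DC gain = H(0) = 2/(6 × 1) = 2/6 = 0.3333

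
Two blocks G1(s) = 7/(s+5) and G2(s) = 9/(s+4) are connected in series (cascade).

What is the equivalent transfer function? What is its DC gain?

Series: multiply transfer functions. G_eq = 7/(s+5) × 9/(s+4) = 63/((s+5)(s+4)). DC gain = 63/(5×4) = 3.15.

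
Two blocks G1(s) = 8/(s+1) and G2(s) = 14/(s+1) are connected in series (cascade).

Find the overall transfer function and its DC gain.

Series: multiply transfer functions. G_eq = 8/(s+1) × 14/(s+1) = 112/((s+1)(s+1)). DC gain = 112/(1×1) = 112.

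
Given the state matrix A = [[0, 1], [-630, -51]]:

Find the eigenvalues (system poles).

det(A - λI) = λ² - (-51)λ + 630 = (λ - (-21))(λ - (-30)). Eigenvalues: -21, -30.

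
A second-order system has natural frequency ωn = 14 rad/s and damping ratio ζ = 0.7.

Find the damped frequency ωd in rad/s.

ωd = ωn√(1 - ζ²) = 14√(1 - 0.7²) = 10.0 rad/s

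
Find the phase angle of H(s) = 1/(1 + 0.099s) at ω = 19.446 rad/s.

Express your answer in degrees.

Phase = -arctan(ωτ) = -arctan(19.446 × 0.099) = -62.6°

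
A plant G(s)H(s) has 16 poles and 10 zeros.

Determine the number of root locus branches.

Root locus has n branches where n = number of poles = 16.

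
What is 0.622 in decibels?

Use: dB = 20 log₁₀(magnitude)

dB = 20 log₁₀(0.622) = -4.1 dB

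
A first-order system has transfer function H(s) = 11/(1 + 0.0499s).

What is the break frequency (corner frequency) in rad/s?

Corner frequency = 1/τ = 1/0.0499 = 20.04 rad/s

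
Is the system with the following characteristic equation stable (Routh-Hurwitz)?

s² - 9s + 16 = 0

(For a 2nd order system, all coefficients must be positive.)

Coefficients: 1, -9, 16. b=-9 not positive, so system is unstable.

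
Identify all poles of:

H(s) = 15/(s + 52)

Pole is where denominator = 0: s + 52 = 0, so s = -52.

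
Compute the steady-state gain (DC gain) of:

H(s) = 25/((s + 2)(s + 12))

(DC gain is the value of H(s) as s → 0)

DC gain = H(0) = 25/(2 × 12) = 25/24 = 1.0417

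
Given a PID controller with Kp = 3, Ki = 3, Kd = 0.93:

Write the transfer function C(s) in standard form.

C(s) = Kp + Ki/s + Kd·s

Substituting values: C(s) = 3 + 3/s + 0.93s = (0.93s² + 3s + 3)/s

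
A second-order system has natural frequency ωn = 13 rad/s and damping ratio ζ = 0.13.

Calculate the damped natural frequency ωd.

ωd = ωn√(1 - ζ²) = 13√(1 - 0.13²) = 12.89 rad/s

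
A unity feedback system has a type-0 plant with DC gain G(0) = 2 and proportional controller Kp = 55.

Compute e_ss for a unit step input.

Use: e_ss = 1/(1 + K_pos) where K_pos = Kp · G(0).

K_pos = Kp · G(0) = 55 × 2 = 110. e_ss = 1/(1 + 110) = 0.0090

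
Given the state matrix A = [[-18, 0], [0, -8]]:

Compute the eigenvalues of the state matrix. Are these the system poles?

For diagonal matrix, eigenvalues are diagonal entries: λ₁ = -18, λ₂ = -8. Eigenvalues of A = system poles.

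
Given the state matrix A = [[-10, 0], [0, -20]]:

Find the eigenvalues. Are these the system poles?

For diagonal matrix, eigenvalues are diagonal entries: λ₁ = -10, λ₂ = -20. Eigenvalues of A = system poles.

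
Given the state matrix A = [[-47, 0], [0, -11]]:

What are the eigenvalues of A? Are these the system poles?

For diagonal matrix, eigenvalues are diagonal entries: λ₁ = -47, λ₂ = -11. Eigenvalues of A = system poles.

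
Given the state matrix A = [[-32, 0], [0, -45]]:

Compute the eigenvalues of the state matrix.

For diagonal matrix, eigenvalues are diagonal entries: λ₁ = -32, λ₂ = -45.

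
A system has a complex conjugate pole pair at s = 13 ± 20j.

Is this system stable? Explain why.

Real part of poles is 13 (> 0, right half-plane). Unstable.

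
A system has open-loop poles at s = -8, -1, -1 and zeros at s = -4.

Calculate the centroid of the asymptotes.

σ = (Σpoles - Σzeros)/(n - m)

σ = (Σpoles - Σzeros)/(n - m) = (-10 - (-4))/(3 - 1) = -6/2 = -3.0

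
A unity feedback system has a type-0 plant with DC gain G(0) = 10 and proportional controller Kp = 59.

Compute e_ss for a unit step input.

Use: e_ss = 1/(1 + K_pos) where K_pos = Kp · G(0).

K_pos = Kp · G(0) = 59 × 10 = 590. e_ss = 1/(1 + 590) = 0.0017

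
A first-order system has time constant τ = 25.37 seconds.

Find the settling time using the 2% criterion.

For first-order system, 2% settling time ≈ 4τ = 4 × 25.37 = 101.48 s.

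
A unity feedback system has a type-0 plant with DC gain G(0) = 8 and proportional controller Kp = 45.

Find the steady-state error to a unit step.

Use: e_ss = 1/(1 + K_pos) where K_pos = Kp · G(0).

K_pos = Kp · G(0) = 45 × 8 = 360. e_ss = 1/(1 + 360) = 0.0028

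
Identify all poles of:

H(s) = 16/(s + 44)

Pole is where denominator = 0: s + 44 = 0, so s = -44.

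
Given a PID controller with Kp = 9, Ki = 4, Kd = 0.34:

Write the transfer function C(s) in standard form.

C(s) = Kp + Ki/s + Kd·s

Substituting values: C(s) = 9 + 4/s + 0.34s = (0.34s² + 9s + 4)/s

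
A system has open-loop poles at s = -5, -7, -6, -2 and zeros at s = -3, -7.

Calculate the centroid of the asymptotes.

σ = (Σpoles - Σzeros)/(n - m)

σ = (Σpoles - Σzeros)/(n - m) = (-20 - (-10))/(4 - 2) = -10/2 = -5.0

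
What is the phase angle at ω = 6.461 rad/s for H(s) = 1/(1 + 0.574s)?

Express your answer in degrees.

Phase = -arctan(ωτ) = -arctan(6.461 × 0.574) = -74.9°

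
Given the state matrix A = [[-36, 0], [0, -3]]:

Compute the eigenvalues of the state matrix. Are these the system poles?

For diagonal matrix, eigenvalues are diagonal entries: λ₁ = -36, λ₂ = -3. Eigenvalues of A = system poles.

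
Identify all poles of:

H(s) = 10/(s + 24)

Pole is where denominator = 0: s + 24 = 0, so s = -24.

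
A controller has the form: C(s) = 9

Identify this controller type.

This is a Proportional (P) controller.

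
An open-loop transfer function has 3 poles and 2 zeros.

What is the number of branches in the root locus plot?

Root locus has n branches where n = number of poles = 3.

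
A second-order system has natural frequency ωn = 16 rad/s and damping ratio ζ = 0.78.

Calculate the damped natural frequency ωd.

ωd = ωn√(1 - ζ²) = 16√(1 - 0.78²) = 10.01 rad/s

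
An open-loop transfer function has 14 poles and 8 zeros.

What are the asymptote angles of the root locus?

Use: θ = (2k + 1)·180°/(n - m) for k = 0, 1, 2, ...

n - m = 14 - 8 = 6. Angles: θk = (2k + 1)·180°/6 = 30°, 90°, 150°, 210°, 270°, 330°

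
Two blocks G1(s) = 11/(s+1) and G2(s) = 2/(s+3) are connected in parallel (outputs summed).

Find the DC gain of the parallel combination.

Parallel: G_eq = G1 + G2. DC gain = G1(0) + G2(0) = 11/1 + 2/3 = 11 + 0.6667 = 11.6667.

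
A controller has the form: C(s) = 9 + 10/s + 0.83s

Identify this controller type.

This is a Proportional-Integral-Derivative (PID) controller.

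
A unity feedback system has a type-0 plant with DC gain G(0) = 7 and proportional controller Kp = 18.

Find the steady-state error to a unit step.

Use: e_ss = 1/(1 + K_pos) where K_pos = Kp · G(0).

K_pos = Kp · G(0) = 18 × 7 = 126. e_ss = 1/(1 + 126) = 0.0079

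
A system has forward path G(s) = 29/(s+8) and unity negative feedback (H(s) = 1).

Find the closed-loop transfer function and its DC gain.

T(s) = G/(1+GH) = [29/(s+8)] / [1 + 29/(s+8)] = 29/(s+8+29) = 29/(s+37). DC gain = 29/37 = 0.7838.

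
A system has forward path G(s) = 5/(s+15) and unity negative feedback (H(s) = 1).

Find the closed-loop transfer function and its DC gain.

T(s) = G/(1+GH) = [5/(s+15)] / [1 + 5/(s+15)] = 5/(s+15+5) = 5/(s+20). DC gain = 5/20 = 0.25.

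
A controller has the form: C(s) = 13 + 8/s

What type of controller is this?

This is a Proportional-Integral (PI) controller.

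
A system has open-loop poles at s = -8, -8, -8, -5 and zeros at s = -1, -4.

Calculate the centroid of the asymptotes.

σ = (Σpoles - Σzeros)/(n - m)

σ = (Σpoles - Σzeros)/(n - m) = (-29 - (-5))/(4 - 2) = -24/2 = -12.0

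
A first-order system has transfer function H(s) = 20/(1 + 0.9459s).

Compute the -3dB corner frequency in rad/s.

Corner frequency = 1/τ = 1/0.9459 = 1.057 rad/s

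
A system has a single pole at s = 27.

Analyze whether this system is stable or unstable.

Pole at s = 27 is in the right half-plane. Unstable.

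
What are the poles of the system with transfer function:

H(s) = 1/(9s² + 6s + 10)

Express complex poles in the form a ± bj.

Discriminant = 6² - 4×9×10 = 36 - 360 = -324 < 0, so the poles are a complex conjugate pair s = (-6 ± j√324)/(2×9). Real part = -6/(2×9) = -6/18 ≈ -0.3333; imaginary part = ±√324/(2×9) = 18/18 = 1. Poles: s = -0.3333 ± 1j.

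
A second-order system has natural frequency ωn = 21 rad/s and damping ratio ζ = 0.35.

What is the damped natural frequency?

ωd = ωn√(1 - ζ²) = 21√(1 - 0.35²) = 19.67 rad/s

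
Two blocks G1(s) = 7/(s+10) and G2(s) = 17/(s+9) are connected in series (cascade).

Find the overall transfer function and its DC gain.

Series: multiply transfer functions. G_eq = 7/(s+10) × 17/(s+9) = 119/((s+10)(s+9)). DC gain = 119/(10×9) = 1.3222.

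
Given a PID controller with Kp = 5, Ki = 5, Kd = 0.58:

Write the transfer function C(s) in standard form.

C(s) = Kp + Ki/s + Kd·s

Substituting values: C(s) = 5 + 5/s + 0.58s = (0.58s² + 5s + 5)/s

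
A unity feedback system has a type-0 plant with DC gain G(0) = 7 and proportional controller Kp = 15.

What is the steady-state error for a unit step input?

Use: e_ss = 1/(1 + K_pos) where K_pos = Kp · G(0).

K_pos = Kp · G(0) = 15 × 7 = 105. e_ss = 1/(1 + 105) = 0.0094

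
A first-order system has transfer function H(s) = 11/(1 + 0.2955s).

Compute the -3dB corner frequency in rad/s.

Corner frequency = 1/τ = 1/0.2955 = 3.384 rad/s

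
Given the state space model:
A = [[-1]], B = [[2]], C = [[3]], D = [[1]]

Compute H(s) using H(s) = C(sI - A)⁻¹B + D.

(sI - A)⁻¹ = 1/(s + 1). H(s) = 3×2/(s + 1) + 1 = (s + 7)/(s + 1).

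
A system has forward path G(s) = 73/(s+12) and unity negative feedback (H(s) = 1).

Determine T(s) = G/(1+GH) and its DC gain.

T(s) = G/(1+GH) = [73/(s+12)] / [1 + 73/(s+12)] = 73/(s+12+73) = 73/(s+85). DC gain = 73/85 = 0.8588.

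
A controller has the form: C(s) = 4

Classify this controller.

This is a Proportional (P) controller.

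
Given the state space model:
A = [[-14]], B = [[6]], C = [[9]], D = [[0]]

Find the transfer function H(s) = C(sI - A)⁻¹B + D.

(sI - A)⁻¹ = 1/(s + 14). H(s) = 9 × 6/(s + 14) + 0 = 54/(s + 14).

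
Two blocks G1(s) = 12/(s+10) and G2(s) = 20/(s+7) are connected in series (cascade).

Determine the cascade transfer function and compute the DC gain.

Series: multiply transfer functions. G_eq = 12/(s+10) × 20/(s+7) = 240/((s+10)(s+7)). DC gain = 240/(10×7) = 3.4286.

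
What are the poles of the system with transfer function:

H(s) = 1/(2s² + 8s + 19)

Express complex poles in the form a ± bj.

Discriminant = 8² - 4×2×19 = 64 - 152 = -88 < 0, so the poles are a complex conjugate pair s = (-8 ± j√88)/(2×2). Real part = -8/(2×2) = -8/4 = -2; imaginary part = ±√88/(2×2) ≈ 2.3452. Poles: s = -2 ± 2.3452j.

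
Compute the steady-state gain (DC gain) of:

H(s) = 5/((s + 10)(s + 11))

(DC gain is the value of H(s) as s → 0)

DC gain = H(0) = 5/(10 × 11) = 5/110 = 0.0455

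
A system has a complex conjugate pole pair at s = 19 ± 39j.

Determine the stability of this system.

Real part of poles is 19 (> 0, right half-plane). Unstable.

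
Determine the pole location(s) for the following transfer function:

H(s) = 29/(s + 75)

Pole is where denominator = 0: s + 75 = 0, so s = -75.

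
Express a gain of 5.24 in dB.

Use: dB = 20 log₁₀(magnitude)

dB = 20 log₁₀(5.24) = 14.4 dB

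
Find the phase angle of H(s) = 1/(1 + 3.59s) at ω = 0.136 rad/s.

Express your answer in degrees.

Phase = -arctan(ωτ) = -arctan(0.136 × 3.59) = -26.0°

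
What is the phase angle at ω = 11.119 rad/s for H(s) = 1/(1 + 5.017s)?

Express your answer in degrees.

Phase = -arctan(ωτ) = -arctan(11.119 × 5.017) = -89.0°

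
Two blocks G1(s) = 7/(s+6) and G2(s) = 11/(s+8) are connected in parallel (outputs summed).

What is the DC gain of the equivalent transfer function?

Parallel: G_eq = G1 + G2. DC gain = G1(0) + G2(0) = 7/6 + 11/8 = 1.1667 + 1.375 = 2.5417.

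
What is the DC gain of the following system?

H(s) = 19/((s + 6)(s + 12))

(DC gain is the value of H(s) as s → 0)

DC gain = H(0) = 19/(6 × 12) = 19/72 = 0.2639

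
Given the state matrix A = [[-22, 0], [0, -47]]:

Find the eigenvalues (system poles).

For diagonal matrix, eigenvalues are diagonal entries: λ₁ = -22, λ₂ = -47.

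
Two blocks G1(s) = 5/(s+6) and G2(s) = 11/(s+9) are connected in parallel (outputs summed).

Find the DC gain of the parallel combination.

Parallel: G_eq = G1 + G2. DC gain = G1(0) + G2(0) = 5/6 + 11/9 = 0.8333 + 1.2222 = 2.0556.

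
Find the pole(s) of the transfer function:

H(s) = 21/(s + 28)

Pole is where denominator = 0: s + 28 = 0, so s = -28.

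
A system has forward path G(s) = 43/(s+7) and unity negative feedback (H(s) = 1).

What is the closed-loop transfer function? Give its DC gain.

T(s) = G/(1+GH) = [43/(s+7)] / [1 + 43/(s+7)] = 43/(s+7+43) = 43/(s+50). DC gain = 43/50 = 0.86.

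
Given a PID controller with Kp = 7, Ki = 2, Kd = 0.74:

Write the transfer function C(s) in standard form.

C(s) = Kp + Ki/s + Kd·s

Substituting values: C(s) = 7 + 2/s + 0.74s = (0.74s² + 7s + 2)/s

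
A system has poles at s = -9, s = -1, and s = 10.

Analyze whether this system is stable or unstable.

Pole(s) at s = 10 are not in the left half-plane. System is unstable.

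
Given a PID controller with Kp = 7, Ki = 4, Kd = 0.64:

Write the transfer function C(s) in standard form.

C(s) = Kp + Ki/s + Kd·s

Substituting values: C(s) = 7 + 4/s + 0.64s = (0.64s² + 7s + 4)/s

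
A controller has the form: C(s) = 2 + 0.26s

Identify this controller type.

This is a Proportional-Derivative (PD) controller.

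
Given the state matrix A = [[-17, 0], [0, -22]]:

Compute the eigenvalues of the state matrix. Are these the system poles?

For diagonal matrix, eigenvalues are diagonal entries: λ₁ = -17, λ₂ = -22. Eigenvalues of A = system poles.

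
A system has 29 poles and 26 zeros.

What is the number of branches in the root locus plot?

Root locus has n branches where n = number of poles = 29.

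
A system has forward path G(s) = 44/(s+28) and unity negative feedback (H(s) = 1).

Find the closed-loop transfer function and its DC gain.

T(s) = G/(1+GH) = [44/(s+28)] / [1 + 44/(s+28)] = 44/(s+28+44) = 44/(s+72). DC gain = 44/72 = 0.6111.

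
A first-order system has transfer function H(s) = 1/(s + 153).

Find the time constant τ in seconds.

For H(s) = 1/(s + 1/τ), the pole is at -1/τ = -153, so τ = 1/153 = 0.0065 s.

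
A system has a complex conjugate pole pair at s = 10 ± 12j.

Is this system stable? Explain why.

Real part of poles is 10 (> 0, right half-plane). Unstable.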